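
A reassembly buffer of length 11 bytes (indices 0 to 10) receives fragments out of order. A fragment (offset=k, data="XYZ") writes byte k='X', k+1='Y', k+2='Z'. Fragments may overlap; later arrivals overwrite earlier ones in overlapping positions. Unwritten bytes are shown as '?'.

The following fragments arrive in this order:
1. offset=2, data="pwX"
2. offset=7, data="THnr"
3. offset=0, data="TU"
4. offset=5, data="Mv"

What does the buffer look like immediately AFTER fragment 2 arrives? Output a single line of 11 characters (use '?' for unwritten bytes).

Answer: ??pwX??THnr

Derivation:
Fragment 1: offset=2 data="pwX" -> buffer=??pwX??????
Fragment 2: offset=7 data="THnr" -> buffer=??pwX??THnr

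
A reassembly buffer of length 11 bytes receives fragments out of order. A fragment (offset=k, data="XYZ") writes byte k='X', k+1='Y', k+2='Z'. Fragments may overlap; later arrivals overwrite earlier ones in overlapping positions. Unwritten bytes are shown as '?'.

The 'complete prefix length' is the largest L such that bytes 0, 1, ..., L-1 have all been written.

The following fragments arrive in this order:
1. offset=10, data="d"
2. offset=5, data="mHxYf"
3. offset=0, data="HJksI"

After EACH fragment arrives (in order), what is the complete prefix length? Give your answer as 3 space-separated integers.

Answer: 0 0 11

Derivation:
Fragment 1: offset=10 data="d" -> buffer=??????????d -> prefix_len=0
Fragment 2: offset=5 data="mHxYf" -> buffer=?????mHxYfd -> prefix_len=0
Fragment 3: offset=0 data="HJksI" -> buffer=HJksImHxYfd -> prefix_len=11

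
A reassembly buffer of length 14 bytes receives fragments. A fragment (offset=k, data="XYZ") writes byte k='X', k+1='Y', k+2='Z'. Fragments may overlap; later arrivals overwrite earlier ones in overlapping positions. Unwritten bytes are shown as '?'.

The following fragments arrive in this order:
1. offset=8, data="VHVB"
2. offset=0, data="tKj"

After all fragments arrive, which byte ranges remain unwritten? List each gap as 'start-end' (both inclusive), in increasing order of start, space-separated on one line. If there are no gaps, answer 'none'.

Fragment 1: offset=8 len=4
Fragment 2: offset=0 len=3
Gaps: 3-7 12-13

Answer: 3-7 12-13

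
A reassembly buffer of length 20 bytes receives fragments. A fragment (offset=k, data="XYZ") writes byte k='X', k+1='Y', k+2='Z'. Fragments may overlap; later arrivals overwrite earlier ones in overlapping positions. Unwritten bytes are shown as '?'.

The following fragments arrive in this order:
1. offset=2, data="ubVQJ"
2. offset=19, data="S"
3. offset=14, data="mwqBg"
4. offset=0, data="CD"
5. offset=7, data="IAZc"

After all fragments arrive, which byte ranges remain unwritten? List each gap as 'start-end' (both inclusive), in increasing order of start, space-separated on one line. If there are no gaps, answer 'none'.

Answer: 11-13

Derivation:
Fragment 1: offset=2 len=5
Fragment 2: offset=19 len=1
Fragment 3: offset=14 len=5
Fragment 4: offset=0 len=2
Fragment 5: offset=7 len=4
Gaps: 11-13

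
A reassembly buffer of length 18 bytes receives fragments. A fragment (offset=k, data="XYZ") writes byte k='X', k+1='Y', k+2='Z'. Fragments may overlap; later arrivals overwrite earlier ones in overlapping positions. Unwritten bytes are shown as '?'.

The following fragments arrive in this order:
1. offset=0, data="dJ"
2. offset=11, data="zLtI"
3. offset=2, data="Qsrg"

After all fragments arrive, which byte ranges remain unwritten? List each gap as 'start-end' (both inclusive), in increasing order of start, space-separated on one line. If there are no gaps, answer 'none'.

Fragment 1: offset=0 len=2
Fragment 2: offset=11 len=4
Fragment 3: offset=2 len=4
Gaps: 6-10 15-17

Answer: 6-10 15-17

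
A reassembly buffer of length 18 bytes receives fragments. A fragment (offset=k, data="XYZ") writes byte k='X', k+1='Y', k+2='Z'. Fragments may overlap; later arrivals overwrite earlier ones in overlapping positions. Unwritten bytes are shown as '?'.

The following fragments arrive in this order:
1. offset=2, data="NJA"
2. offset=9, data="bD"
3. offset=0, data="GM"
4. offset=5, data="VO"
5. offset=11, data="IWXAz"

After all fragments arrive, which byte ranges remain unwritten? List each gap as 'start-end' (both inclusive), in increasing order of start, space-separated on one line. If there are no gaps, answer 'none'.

Answer: 7-8 16-17

Derivation:
Fragment 1: offset=2 len=3
Fragment 2: offset=9 len=2
Fragment 3: offset=0 len=2
Fragment 4: offset=5 len=2
Fragment 5: offset=11 len=5
Gaps: 7-8 16-17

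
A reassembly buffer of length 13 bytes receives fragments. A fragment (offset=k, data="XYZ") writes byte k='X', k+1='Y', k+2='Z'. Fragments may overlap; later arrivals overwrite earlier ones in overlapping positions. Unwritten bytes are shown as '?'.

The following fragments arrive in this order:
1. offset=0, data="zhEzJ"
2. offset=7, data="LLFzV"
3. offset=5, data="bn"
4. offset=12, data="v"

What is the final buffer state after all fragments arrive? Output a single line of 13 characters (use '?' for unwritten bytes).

Answer: zhEzJbnLLFzVv

Derivation:
Fragment 1: offset=0 data="zhEzJ" -> buffer=zhEzJ????????
Fragment 2: offset=7 data="LLFzV" -> buffer=zhEzJ??LLFzV?
Fragment 3: offset=5 data="bn" -> buffer=zhEzJbnLLFzV?
Fragment 4: offset=12 data="v" -> buffer=zhEzJbnLLFzVv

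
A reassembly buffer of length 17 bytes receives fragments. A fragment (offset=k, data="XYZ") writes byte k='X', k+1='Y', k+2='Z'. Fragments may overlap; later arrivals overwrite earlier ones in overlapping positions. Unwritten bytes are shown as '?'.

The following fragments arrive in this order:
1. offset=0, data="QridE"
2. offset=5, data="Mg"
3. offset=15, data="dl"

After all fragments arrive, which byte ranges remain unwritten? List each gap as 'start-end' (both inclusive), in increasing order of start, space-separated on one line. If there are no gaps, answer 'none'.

Fragment 1: offset=0 len=5
Fragment 2: offset=5 len=2
Fragment 3: offset=15 len=2
Gaps: 7-14

Answer: 7-14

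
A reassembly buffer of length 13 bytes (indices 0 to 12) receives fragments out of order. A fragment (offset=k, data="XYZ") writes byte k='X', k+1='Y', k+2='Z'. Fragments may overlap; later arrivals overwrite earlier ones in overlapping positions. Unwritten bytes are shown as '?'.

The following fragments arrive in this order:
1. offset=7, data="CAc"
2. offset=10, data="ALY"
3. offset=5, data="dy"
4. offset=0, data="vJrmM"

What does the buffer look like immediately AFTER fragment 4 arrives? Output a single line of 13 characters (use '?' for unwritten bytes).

Answer: vJrmMdyCAcALY

Derivation:
Fragment 1: offset=7 data="CAc" -> buffer=???????CAc???
Fragment 2: offset=10 data="ALY" -> buffer=???????CAcALY
Fragment 3: offset=5 data="dy" -> buffer=?????dyCAcALY
Fragment 4: offset=0 data="vJrmM" -> buffer=vJrmMdyCAcALY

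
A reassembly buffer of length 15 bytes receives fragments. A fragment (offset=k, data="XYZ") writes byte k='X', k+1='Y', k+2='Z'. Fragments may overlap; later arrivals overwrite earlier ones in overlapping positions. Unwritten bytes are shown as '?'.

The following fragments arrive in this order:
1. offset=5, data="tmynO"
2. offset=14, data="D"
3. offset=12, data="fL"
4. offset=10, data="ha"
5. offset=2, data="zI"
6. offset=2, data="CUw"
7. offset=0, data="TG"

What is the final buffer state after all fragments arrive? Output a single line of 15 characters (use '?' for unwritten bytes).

Answer: TGCUwtmynOhafLD

Derivation:
Fragment 1: offset=5 data="tmynO" -> buffer=?????tmynO?????
Fragment 2: offset=14 data="D" -> buffer=?????tmynO????D
Fragment 3: offset=12 data="fL" -> buffer=?????tmynO??fLD
Fragment 4: offset=10 data="ha" -> buffer=?????tmynOhafLD
Fragment 5: offset=2 data="zI" -> buffer=??zI?tmynOhafLD
Fragment 6: offset=2 data="CUw" -> buffer=??CUwtmynOhafLD
Fragment 7: offset=0 data="TG" -> buffer=TGCUwtmynOhafLD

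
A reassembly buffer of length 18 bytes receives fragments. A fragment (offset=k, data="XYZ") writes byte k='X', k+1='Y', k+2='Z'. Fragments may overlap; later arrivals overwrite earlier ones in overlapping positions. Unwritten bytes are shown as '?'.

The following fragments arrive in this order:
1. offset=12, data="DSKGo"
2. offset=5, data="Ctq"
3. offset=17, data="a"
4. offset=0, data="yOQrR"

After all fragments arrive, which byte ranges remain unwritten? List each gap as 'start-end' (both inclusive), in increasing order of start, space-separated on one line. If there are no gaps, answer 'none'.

Answer: 8-11

Derivation:
Fragment 1: offset=12 len=5
Fragment 2: offset=5 len=3
Fragment 3: offset=17 len=1
Fragment 4: offset=0 len=5
Gaps: 8-11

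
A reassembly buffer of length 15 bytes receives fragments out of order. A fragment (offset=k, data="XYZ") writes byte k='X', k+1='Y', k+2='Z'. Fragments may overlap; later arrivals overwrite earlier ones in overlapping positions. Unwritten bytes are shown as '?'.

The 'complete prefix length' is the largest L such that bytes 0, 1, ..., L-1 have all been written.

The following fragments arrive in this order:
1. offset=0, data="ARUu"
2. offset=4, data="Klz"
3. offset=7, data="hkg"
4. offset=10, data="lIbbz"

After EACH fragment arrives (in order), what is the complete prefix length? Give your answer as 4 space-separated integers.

Answer: 4 7 10 15

Derivation:
Fragment 1: offset=0 data="ARUu" -> buffer=ARUu??????????? -> prefix_len=4
Fragment 2: offset=4 data="Klz" -> buffer=ARUuKlz???????? -> prefix_len=7
Fragment 3: offset=7 data="hkg" -> buffer=ARUuKlzhkg????? -> prefix_len=10
Fragment 4: offset=10 data="lIbbz" -> buffer=ARUuKlzhkglIbbz -> prefix_len=15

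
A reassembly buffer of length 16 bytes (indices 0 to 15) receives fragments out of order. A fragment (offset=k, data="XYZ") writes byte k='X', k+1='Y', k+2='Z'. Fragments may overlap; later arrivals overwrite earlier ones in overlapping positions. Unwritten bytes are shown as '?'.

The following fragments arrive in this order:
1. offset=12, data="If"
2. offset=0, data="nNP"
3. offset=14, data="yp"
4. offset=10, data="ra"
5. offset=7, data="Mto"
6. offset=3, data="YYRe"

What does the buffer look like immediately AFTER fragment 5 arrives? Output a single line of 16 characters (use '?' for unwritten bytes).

Answer: nNP????MtoraIfyp

Derivation:
Fragment 1: offset=12 data="If" -> buffer=????????????If??
Fragment 2: offset=0 data="nNP" -> buffer=nNP?????????If??
Fragment 3: offset=14 data="yp" -> buffer=nNP?????????Ifyp
Fragment 4: offset=10 data="ra" -> buffer=nNP???????raIfyp
Fragment 5: offset=7 data="Mto" -> buffer=nNP????MtoraIfyp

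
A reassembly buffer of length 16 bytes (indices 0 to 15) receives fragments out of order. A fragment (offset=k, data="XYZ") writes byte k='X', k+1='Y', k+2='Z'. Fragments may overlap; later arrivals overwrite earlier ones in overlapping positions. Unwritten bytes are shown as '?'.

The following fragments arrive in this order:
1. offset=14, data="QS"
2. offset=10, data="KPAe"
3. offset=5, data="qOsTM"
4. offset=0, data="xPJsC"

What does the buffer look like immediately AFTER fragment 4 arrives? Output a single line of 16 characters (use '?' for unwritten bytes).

Answer: xPJsCqOsTMKPAeQS

Derivation:
Fragment 1: offset=14 data="QS" -> buffer=??????????????QS
Fragment 2: offset=10 data="KPAe" -> buffer=??????????KPAeQS
Fragment 3: offset=5 data="qOsTM" -> buffer=?????qOsTMKPAeQS
Fragment 4: offset=0 data="xPJsC" -> buffer=xPJsCqOsTMKPAeQS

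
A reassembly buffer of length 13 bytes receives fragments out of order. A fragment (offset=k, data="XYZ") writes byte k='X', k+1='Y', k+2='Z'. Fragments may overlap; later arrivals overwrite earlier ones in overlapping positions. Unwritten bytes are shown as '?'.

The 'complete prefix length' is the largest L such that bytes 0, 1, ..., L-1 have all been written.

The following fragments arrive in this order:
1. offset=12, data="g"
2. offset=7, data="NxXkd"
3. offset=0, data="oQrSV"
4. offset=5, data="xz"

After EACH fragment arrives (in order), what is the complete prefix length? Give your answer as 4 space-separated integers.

Fragment 1: offset=12 data="g" -> buffer=????????????g -> prefix_len=0
Fragment 2: offset=7 data="NxXkd" -> buffer=???????NxXkdg -> prefix_len=0
Fragment 3: offset=0 data="oQrSV" -> buffer=oQrSV??NxXkdg -> prefix_len=5
Fragment 4: offset=5 data="xz" -> buffer=oQrSVxzNxXkdg -> prefix_len=13

Answer: 0 0 5 13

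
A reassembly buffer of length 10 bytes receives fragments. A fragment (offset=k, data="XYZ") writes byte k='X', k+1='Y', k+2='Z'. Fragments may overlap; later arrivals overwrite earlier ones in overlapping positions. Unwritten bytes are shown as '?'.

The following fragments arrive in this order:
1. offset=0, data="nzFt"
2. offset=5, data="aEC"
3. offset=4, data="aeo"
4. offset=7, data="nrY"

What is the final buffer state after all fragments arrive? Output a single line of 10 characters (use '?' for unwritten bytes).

Answer: nzFtaeonrY

Derivation:
Fragment 1: offset=0 data="nzFt" -> buffer=nzFt??????
Fragment 2: offset=5 data="aEC" -> buffer=nzFt?aEC??
Fragment 3: offset=4 data="aeo" -> buffer=nzFtaeoC??
Fragment 4: offset=7 data="nrY" -> buffer=nzFtaeonrY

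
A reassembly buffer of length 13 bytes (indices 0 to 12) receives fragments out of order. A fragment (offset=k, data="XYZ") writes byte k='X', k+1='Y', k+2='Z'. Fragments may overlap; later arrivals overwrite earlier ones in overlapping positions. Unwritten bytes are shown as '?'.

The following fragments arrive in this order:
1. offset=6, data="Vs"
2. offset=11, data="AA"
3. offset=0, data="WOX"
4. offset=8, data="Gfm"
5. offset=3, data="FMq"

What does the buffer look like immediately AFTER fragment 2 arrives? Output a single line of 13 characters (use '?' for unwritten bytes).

Fragment 1: offset=6 data="Vs" -> buffer=??????Vs?????
Fragment 2: offset=11 data="AA" -> buffer=??????Vs???AA

Answer: ??????Vs???AA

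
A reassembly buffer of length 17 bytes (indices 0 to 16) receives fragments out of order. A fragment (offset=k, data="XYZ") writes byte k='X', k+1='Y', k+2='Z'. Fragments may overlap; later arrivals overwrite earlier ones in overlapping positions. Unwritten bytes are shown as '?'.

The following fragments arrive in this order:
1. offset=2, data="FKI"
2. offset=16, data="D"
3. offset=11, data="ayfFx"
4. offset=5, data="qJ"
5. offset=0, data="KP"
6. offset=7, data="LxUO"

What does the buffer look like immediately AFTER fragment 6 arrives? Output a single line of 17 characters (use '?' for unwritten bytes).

Answer: KPFKIqJLxUOayfFxD

Derivation:
Fragment 1: offset=2 data="FKI" -> buffer=??FKI????????????
Fragment 2: offset=16 data="D" -> buffer=??FKI???????????D
Fragment 3: offset=11 data="ayfFx" -> buffer=??FKI??????ayfFxD
Fragment 4: offset=5 data="qJ" -> buffer=??FKIqJ????ayfFxD
Fragment 5: offset=0 data="KP" -> buffer=KPFKIqJ????ayfFxD
Fragment 6: offset=7 data="LxUO" -> buffer=KPFKIqJLxUOayfFxD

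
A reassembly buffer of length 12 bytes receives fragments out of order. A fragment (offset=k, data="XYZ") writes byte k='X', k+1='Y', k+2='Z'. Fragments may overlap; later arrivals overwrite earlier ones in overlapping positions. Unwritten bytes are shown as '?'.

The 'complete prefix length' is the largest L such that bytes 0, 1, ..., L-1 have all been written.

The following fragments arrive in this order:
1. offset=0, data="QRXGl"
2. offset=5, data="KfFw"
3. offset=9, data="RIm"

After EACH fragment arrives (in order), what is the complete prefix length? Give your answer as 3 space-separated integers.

Answer: 5 9 12

Derivation:
Fragment 1: offset=0 data="QRXGl" -> buffer=QRXGl??????? -> prefix_len=5
Fragment 2: offset=5 data="KfFw" -> buffer=QRXGlKfFw??? -> prefix_len=9
Fragment 3: offset=9 data="RIm" -> buffer=QRXGlKfFwRIm -> prefix_len=12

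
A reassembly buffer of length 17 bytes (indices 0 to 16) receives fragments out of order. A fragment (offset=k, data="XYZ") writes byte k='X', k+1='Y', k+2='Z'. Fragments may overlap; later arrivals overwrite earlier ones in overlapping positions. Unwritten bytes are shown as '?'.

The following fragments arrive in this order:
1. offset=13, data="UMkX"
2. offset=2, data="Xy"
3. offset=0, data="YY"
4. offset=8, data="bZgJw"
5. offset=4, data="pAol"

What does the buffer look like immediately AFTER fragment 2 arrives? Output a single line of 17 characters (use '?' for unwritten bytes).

Fragment 1: offset=13 data="UMkX" -> buffer=?????????????UMkX
Fragment 2: offset=2 data="Xy" -> buffer=??Xy?????????UMkX

Answer: ??Xy?????????UMkX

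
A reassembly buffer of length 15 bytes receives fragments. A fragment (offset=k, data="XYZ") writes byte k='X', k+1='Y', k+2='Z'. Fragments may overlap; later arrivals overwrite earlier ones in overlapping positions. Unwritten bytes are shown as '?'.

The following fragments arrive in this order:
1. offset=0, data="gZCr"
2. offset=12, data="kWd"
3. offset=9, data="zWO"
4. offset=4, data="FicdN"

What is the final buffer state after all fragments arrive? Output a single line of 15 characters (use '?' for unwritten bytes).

Answer: gZCrFicdNzWOkWd

Derivation:
Fragment 1: offset=0 data="gZCr" -> buffer=gZCr???????????
Fragment 2: offset=12 data="kWd" -> buffer=gZCr????????kWd
Fragment 3: offset=9 data="zWO" -> buffer=gZCr?????zWOkWd
Fragment 4: offset=4 data="FicdN" -> buffer=gZCrFicdNzWOkWd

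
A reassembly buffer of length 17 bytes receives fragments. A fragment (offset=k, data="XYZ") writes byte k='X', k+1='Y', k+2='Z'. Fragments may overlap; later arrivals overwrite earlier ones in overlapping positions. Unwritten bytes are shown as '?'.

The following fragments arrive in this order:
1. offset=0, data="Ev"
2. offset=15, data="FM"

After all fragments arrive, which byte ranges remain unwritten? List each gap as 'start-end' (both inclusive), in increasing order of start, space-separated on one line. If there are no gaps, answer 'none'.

Answer: 2-14

Derivation:
Fragment 1: offset=0 len=2
Fragment 2: offset=15 len=2
Gaps: 2-14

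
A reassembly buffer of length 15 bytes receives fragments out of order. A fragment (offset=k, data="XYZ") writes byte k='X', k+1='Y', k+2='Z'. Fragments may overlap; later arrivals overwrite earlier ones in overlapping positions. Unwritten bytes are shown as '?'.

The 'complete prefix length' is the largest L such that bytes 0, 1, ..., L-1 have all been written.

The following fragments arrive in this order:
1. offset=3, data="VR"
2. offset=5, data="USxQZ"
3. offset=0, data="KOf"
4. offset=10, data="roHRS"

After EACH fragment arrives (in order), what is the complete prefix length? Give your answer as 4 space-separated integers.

Answer: 0 0 10 15

Derivation:
Fragment 1: offset=3 data="VR" -> buffer=???VR?????????? -> prefix_len=0
Fragment 2: offset=5 data="USxQZ" -> buffer=???VRUSxQZ????? -> prefix_len=0
Fragment 3: offset=0 data="KOf" -> buffer=KOfVRUSxQZ????? -> prefix_len=10
Fragment 4: offset=10 data="roHRS" -> buffer=KOfVRUSxQZroHRS -> prefix_len=15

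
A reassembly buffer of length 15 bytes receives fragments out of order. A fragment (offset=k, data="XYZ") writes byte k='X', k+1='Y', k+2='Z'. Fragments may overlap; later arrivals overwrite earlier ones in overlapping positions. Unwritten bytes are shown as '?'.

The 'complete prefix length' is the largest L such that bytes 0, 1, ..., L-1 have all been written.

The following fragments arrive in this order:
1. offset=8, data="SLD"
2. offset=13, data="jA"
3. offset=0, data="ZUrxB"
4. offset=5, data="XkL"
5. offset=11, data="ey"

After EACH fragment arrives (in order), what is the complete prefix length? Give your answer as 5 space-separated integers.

Answer: 0 0 5 11 15

Derivation:
Fragment 1: offset=8 data="SLD" -> buffer=????????SLD???? -> prefix_len=0
Fragment 2: offset=13 data="jA" -> buffer=????????SLD??jA -> prefix_len=0
Fragment 3: offset=0 data="ZUrxB" -> buffer=ZUrxB???SLD??jA -> prefix_len=5
Fragment 4: offset=5 data="XkL" -> buffer=ZUrxBXkLSLD??jA -> prefix_len=11
Fragment 5: offset=11 data="ey" -> buffer=ZUrxBXkLSLDeyjA -> prefix_len=15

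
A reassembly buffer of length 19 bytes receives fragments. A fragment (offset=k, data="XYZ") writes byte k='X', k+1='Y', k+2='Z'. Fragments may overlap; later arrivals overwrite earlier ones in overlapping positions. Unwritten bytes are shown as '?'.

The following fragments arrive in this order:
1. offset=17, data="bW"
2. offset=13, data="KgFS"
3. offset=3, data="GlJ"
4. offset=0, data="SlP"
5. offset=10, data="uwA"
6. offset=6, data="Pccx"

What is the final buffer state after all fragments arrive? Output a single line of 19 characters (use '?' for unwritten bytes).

Fragment 1: offset=17 data="bW" -> buffer=?????????????????bW
Fragment 2: offset=13 data="KgFS" -> buffer=?????????????KgFSbW
Fragment 3: offset=3 data="GlJ" -> buffer=???GlJ???????KgFSbW
Fragment 4: offset=0 data="SlP" -> buffer=SlPGlJ???????KgFSbW
Fragment 5: offset=10 data="uwA" -> buffer=SlPGlJ????uwAKgFSbW
Fragment 6: offset=6 data="Pccx" -> buffer=SlPGlJPccxuwAKgFSbW

Answer: SlPGlJPccxuwAKgFSbW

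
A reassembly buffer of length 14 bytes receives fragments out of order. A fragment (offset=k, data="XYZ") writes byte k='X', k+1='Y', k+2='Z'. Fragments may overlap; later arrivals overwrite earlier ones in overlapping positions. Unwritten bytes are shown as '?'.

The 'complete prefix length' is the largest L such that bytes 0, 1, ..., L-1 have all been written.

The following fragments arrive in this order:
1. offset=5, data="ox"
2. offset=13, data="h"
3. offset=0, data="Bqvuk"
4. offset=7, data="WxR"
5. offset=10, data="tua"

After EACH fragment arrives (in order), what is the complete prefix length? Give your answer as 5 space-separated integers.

Answer: 0 0 7 10 14

Derivation:
Fragment 1: offset=5 data="ox" -> buffer=?????ox??????? -> prefix_len=0
Fragment 2: offset=13 data="h" -> buffer=?????ox??????h -> prefix_len=0
Fragment 3: offset=0 data="Bqvuk" -> buffer=Bqvukox??????h -> prefix_len=7
Fragment 4: offset=7 data="WxR" -> buffer=BqvukoxWxR???h -> prefix_len=10
Fragment 5: offset=10 data="tua" -> buffer=BqvukoxWxRtuah -> prefix_len=14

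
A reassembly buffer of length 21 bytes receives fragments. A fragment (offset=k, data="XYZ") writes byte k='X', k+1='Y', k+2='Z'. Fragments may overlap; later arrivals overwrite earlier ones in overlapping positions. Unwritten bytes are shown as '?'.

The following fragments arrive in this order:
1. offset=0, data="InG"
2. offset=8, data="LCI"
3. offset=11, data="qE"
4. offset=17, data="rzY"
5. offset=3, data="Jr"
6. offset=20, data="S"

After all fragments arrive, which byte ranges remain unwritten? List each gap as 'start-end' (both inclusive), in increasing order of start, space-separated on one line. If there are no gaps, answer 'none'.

Answer: 5-7 13-16

Derivation:
Fragment 1: offset=0 len=3
Fragment 2: offset=8 len=3
Fragment 3: offset=11 len=2
Fragment 4: offset=17 len=3
Fragment 5: offset=3 len=2
Fragment 6: offset=20 len=1
Gaps: 5-7 13-16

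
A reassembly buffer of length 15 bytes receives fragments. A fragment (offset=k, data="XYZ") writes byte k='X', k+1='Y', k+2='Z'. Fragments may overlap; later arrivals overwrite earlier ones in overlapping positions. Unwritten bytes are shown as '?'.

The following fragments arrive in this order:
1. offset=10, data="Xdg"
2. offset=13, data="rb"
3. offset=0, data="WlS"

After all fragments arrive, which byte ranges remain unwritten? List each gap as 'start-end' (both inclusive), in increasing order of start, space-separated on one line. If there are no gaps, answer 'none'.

Fragment 1: offset=10 len=3
Fragment 2: offset=13 len=2
Fragment 3: offset=0 len=3
Gaps: 3-9

Answer: 3-9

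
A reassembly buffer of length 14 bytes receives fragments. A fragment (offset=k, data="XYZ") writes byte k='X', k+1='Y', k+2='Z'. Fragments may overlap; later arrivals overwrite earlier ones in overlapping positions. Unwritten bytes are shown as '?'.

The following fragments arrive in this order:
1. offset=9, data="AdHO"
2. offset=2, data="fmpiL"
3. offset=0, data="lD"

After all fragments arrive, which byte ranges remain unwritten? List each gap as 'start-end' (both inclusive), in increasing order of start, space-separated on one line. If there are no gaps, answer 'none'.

Fragment 1: offset=9 len=4
Fragment 2: offset=2 len=5
Fragment 3: offset=0 len=2
Gaps: 7-8 13-13

Answer: 7-8 13-13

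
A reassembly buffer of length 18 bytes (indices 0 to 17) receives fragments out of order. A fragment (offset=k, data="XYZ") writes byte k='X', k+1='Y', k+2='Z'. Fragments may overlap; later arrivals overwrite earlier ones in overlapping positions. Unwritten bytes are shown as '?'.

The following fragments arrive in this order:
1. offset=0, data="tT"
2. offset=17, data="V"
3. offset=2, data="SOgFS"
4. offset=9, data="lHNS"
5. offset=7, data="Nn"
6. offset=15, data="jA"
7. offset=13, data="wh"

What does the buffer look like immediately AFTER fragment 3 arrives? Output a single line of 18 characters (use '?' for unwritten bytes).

Answer: tTSOgFS??????????V

Derivation:
Fragment 1: offset=0 data="tT" -> buffer=tT????????????????
Fragment 2: offset=17 data="V" -> buffer=tT???????????????V
Fragment 3: offset=2 data="SOgFS" -> buffer=tTSOgFS??????????V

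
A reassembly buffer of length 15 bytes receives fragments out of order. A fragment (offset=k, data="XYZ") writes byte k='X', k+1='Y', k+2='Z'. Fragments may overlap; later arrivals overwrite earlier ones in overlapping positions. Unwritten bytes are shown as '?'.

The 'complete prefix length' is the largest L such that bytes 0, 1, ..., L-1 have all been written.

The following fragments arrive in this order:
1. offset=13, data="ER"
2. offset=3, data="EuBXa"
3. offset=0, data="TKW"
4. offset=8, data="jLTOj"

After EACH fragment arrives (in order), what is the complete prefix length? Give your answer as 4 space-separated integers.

Answer: 0 0 8 15

Derivation:
Fragment 1: offset=13 data="ER" -> buffer=?????????????ER -> prefix_len=0
Fragment 2: offset=3 data="EuBXa" -> buffer=???EuBXa?????ER -> prefix_len=0
Fragment 3: offset=0 data="TKW" -> buffer=TKWEuBXa?????ER -> prefix_len=8
Fragment 4: offset=8 data="jLTOj" -> buffer=TKWEuBXajLTOjER -> prefix_len=15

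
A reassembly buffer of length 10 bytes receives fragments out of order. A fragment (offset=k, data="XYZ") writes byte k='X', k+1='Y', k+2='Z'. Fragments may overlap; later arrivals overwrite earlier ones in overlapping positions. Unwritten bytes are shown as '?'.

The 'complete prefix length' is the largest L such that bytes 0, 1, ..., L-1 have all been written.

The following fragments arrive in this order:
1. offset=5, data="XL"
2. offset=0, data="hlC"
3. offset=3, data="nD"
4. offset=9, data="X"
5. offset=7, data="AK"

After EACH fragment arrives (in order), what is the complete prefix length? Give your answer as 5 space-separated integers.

Fragment 1: offset=5 data="XL" -> buffer=?????XL??? -> prefix_len=0
Fragment 2: offset=0 data="hlC" -> buffer=hlC??XL??? -> prefix_len=3
Fragment 3: offset=3 data="nD" -> buffer=hlCnDXL??? -> prefix_len=7
Fragment 4: offset=9 data="X" -> buffer=hlCnDXL??X -> prefix_len=7
Fragment 5: offset=7 data="AK" -> buffer=hlCnDXLAKX -> prefix_len=10

Answer: 0 3 7 7 10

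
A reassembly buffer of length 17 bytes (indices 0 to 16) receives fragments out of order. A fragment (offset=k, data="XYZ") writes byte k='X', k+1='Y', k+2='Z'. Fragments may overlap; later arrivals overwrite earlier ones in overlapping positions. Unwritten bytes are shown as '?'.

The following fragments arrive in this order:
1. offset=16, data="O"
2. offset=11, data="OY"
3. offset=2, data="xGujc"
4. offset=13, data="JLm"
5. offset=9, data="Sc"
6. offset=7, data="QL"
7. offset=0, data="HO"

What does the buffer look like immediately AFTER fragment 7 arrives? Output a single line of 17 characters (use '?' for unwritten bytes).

Answer: HOxGujcQLScOYJLmO

Derivation:
Fragment 1: offset=16 data="O" -> buffer=????????????????O
Fragment 2: offset=11 data="OY" -> buffer=???????????OY???O
Fragment 3: offset=2 data="xGujc" -> buffer=??xGujc????OY???O
Fragment 4: offset=13 data="JLm" -> buffer=??xGujc????OYJLmO
Fragment 5: offset=9 data="Sc" -> buffer=??xGujc??ScOYJLmO
Fragment 6: offset=7 data="QL" -> buffer=??xGujcQLScOYJLmO
Fragment 7: offset=0 data="HO" -> buffer=HOxGujcQLScOYJLmO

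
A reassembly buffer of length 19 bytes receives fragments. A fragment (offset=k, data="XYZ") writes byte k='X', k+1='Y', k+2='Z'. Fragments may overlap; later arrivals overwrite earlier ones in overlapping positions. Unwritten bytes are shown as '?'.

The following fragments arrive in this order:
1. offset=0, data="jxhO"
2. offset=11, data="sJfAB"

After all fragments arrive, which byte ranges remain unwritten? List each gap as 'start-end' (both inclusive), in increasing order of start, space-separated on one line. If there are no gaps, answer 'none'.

Answer: 4-10 16-18

Derivation:
Fragment 1: offset=0 len=4
Fragment 2: offset=11 len=5
Gaps: 4-10 16-18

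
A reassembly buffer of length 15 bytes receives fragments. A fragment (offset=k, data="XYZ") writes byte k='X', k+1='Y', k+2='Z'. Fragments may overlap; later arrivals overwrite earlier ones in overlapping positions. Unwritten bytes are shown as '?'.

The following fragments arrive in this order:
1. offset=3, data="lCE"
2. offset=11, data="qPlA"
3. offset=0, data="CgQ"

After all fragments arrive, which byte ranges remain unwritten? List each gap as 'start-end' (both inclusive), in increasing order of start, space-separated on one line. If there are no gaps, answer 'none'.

Fragment 1: offset=3 len=3
Fragment 2: offset=11 len=4
Fragment 3: offset=0 len=3
Gaps: 6-10

Answer: 6-10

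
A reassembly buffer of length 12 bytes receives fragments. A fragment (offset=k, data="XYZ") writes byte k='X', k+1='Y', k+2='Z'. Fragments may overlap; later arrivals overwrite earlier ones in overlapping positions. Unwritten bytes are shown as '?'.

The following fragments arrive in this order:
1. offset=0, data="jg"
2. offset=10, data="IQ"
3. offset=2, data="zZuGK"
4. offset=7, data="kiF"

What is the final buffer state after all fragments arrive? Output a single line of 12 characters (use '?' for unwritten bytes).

Answer: jgzZuGKkiFIQ

Derivation:
Fragment 1: offset=0 data="jg" -> buffer=jg??????????
Fragment 2: offset=10 data="IQ" -> buffer=jg????????IQ
Fragment 3: offset=2 data="zZuGK" -> buffer=jgzZuGK???IQ
Fragment 4: offset=7 data="kiF" -> buffer=jgzZuGKkiFIQ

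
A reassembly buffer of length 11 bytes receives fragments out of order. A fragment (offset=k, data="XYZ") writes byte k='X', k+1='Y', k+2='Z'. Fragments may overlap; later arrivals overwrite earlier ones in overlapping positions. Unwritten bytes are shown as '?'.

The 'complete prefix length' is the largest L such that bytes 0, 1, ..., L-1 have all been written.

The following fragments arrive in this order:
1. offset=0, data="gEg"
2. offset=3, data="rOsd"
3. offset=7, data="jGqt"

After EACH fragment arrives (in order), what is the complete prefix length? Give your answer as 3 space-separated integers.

Fragment 1: offset=0 data="gEg" -> buffer=gEg???????? -> prefix_len=3
Fragment 2: offset=3 data="rOsd" -> buffer=gEgrOsd???? -> prefix_len=7
Fragment 3: offset=7 data="jGqt" -> buffer=gEgrOsdjGqt -> prefix_len=11

Answer: 3 7 11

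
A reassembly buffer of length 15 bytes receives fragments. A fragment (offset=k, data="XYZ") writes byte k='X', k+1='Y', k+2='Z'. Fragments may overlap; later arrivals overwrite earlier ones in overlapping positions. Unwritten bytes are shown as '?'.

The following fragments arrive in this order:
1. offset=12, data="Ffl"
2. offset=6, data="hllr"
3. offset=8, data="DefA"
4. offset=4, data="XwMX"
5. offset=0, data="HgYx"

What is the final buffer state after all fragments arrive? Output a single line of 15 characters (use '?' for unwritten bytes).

Fragment 1: offset=12 data="Ffl" -> buffer=????????????Ffl
Fragment 2: offset=6 data="hllr" -> buffer=??????hllr??Ffl
Fragment 3: offset=8 data="DefA" -> buffer=??????hlDefAFfl
Fragment 4: offset=4 data="XwMX" -> buffer=????XwMXDefAFfl
Fragment 5: offset=0 data="HgYx" -> buffer=HgYxXwMXDefAFfl

Answer: HgYxXwMXDefAFfl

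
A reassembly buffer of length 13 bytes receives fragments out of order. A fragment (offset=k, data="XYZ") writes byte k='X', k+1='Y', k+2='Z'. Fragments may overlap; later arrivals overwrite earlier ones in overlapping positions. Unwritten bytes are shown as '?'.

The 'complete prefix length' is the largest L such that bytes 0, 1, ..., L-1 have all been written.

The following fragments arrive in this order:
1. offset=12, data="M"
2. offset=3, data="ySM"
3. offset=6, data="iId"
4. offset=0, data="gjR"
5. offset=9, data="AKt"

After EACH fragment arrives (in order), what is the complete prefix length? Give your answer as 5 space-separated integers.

Fragment 1: offset=12 data="M" -> buffer=????????????M -> prefix_len=0
Fragment 2: offset=3 data="ySM" -> buffer=???ySM??????M -> prefix_len=0
Fragment 3: offset=6 data="iId" -> buffer=???ySMiId???M -> prefix_len=0
Fragment 4: offset=0 data="gjR" -> buffer=gjRySMiId???M -> prefix_len=9
Fragment 5: offset=9 data="AKt" -> buffer=gjRySMiIdAKtM -> prefix_len=13

Answer: 0 0 0 9 13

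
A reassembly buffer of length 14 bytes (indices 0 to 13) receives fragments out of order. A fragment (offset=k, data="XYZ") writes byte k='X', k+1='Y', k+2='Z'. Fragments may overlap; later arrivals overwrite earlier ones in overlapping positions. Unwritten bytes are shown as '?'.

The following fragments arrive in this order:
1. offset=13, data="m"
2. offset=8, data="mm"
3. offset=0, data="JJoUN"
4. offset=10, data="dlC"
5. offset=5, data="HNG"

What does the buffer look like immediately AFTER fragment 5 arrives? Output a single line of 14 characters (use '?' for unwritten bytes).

Fragment 1: offset=13 data="m" -> buffer=?????????????m
Fragment 2: offset=8 data="mm" -> buffer=????????mm???m
Fragment 3: offset=0 data="JJoUN" -> buffer=JJoUN???mm???m
Fragment 4: offset=10 data="dlC" -> buffer=JJoUN???mmdlCm
Fragment 5: offset=5 data="HNG" -> buffer=JJoUNHNGmmdlCm

Answer: JJoUNHNGmmdlCm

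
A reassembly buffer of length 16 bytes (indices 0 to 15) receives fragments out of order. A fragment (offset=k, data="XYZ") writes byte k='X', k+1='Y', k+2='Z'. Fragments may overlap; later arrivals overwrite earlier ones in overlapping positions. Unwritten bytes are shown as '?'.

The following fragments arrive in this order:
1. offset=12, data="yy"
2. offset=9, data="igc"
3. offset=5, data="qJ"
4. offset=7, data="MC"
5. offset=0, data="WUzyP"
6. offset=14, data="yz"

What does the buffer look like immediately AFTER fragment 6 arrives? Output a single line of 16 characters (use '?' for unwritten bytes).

Fragment 1: offset=12 data="yy" -> buffer=????????????yy??
Fragment 2: offset=9 data="igc" -> buffer=?????????igcyy??
Fragment 3: offset=5 data="qJ" -> buffer=?????qJ??igcyy??
Fragment 4: offset=7 data="MC" -> buffer=?????qJMCigcyy??
Fragment 5: offset=0 data="WUzyP" -> buffer=WUzyPqJMCigcyy??
Fragment 6: offset=14 data="yz" -> buffer=WUzyPqJMCigcyyyz

Answer: WUzyPqJMCigcyyyz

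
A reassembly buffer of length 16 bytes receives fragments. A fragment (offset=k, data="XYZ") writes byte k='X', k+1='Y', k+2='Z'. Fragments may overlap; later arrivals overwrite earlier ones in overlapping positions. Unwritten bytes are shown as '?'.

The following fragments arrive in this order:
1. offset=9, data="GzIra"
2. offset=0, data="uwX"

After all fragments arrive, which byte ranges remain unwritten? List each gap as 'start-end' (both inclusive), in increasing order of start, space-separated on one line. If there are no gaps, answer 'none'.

Fragment 1: offset=9 len=5
Fragment 2: offset=0 len=3
Gaps: 3-8 14-15

Answer: 3-8 14-15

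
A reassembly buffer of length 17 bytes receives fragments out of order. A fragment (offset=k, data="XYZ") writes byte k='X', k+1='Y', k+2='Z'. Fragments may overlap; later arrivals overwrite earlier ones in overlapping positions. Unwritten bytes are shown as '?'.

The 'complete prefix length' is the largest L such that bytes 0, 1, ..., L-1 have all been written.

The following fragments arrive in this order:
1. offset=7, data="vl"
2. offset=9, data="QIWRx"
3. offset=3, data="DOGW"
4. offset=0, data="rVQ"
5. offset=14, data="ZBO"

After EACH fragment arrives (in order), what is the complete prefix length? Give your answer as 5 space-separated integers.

Answer: 0 0 0 14 17

Derivation:
Fragment 1: offset=7 data="vl" -> buffer=???????vl???????? -> prefix_len=0
Fragment 2: offset=9 data="QIWRx" -> buffer=???????vlQIWRx??? -> prefix_len=0
Fragment 3: offset=3 data="DOGW" -> buffer=???DOGWvlQIWRx??? -> prefix_len=0
Fragment 4: offset=0 data="rVQ" -> buffer=rVQDOGWvlQIWRx??? -> prefix_len=14
Fragment 5: offset=14 data="ZBO" -> buffer=rVQDOGWvlQIWRxZBO -> prefix_len=17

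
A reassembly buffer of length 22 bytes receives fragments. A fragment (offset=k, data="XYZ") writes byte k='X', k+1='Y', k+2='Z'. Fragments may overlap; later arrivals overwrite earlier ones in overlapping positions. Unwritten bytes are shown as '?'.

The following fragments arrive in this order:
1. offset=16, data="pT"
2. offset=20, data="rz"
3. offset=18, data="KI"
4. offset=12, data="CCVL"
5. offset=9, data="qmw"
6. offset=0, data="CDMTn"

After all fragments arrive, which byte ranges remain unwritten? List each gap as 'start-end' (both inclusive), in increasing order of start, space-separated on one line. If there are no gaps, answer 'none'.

Answer: 5-8

Derivation:
Fragment 1: offset=16 len=2
Fragment 2: offset=20 len=2
Fragment 3: offset=18 len=2
Fragment 4: offset=12 len=4
Fragment 5: offset=9 len=3
Fragment 6: offset=0 len=5
Gaps: 5-8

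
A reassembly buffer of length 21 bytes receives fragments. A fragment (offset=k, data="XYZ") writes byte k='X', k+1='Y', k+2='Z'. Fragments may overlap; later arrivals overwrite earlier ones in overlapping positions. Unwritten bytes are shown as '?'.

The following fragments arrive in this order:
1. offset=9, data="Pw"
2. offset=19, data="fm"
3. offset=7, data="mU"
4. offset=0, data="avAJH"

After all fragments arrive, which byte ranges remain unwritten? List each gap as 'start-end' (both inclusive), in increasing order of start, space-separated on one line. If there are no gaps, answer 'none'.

Answer: 5-6 11-18

Derivation:
Fragment 1: offset=9 len=2
Fragment 2: offset=19 len=2
Fragment 3: offset=7 len=2
Fragment 4: offset=0 len=5
Gaps: 5-6 11-18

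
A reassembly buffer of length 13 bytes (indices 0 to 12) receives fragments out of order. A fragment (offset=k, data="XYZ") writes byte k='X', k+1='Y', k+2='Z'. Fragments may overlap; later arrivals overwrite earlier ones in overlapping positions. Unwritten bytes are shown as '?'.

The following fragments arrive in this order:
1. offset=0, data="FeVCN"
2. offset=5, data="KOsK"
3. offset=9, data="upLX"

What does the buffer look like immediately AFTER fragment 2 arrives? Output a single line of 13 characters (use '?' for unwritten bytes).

Answer: FeVCNKOsK????

Derivation:
Fragment 1: offset=0 data="FeVCN" -> buffer=FeVCN????????
Fragment 2: offset=5 data="KOsK" -> buffer=FeVCNKOsK????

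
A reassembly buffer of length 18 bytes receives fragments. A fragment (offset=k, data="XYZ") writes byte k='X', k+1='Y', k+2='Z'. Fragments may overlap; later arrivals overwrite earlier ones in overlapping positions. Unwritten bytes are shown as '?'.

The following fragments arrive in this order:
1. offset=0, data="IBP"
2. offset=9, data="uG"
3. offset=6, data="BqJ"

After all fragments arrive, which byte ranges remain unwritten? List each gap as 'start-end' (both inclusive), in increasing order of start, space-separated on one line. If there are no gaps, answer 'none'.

Fragment 1: offset=0 len=3
Fragment 2: offset=9 len=2
Fragment 3: offset=6 len=3
Gaps: 3-5 11-17

Answer: 3-5 11-17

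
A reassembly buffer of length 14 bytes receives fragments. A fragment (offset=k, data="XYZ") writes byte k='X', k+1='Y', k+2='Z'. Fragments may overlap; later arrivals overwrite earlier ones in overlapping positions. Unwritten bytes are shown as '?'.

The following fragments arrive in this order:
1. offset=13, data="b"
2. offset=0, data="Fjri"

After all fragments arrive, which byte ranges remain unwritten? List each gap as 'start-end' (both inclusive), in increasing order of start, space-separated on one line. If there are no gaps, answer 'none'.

Answer: 4-12

Derivation:
Fragment 1: offset=13 len=1
Fragment 2: offset=0 len=4
Gaps: 4-12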